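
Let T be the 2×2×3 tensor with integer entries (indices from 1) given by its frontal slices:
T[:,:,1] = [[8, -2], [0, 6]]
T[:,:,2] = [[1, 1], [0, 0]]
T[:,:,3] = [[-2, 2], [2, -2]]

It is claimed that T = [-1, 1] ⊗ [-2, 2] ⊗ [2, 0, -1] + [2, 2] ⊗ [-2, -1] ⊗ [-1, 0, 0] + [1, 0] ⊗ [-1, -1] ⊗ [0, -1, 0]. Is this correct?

Reconstruct entrywise from the claimed factors. For example, T[1,2,1] = -2 and Σₗ aₗ[1]bₗ[2]cₗ[1] = (-1)·(2)·(2) + (2)·(-1)·(-1) + (1)·(-1)·(0) = -2; checking all 12 entries, every one matches. The claim holds.

Yes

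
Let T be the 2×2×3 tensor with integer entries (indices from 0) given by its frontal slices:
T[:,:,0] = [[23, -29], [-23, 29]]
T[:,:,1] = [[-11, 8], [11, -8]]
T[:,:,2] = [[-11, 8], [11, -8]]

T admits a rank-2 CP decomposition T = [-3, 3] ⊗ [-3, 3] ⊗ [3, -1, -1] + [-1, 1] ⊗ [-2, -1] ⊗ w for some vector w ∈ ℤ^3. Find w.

Subtract the known terms from T to get the rank-1 residual R = [-1, 1] ⊗ [-2, -1] ⊗ w, so R[i,j,k] = a[i]·b[j]·w[k]. Pick indices with nonzero a[0]·b[0] = (-1)·(-2) = 2. Only the fibre through (0,0,·) is needed: R[0,0,:] = T[0,0,:] − Σₗ aₗ[0]bₗ[0]cₗ = [23, -11, -11] − (-3)·(-3)·[3, -1, -1] = [-4, -2, -2]. Then w[k] = R[0,0,k] / 2 for each k, giving w = [-4, -2, -2] / 2 = [-2, -1, -1].

w = [-2, -1, -1]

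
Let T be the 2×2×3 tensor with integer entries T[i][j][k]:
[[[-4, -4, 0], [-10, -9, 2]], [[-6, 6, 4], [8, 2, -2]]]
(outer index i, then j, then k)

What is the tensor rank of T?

3

Lower bound: the mode-3 unfolding of T (rows indexed by k, columns by (i,j) = (0,0), (0,1), (1,0), (1,1)) is [[-4, -10, -6, 8], [-4, -9, 6, 2], [0, 2, 4, -2]].
There the 3×3 minor on rows k ∈ {0, 1, 2}, columns (i,j) ∈ {(0,0), (0,1), (1,0)} is det [[-4, -10, -6], [-4, -9, 6], [0, 2, 4]] = 80 ≠ 0, so this unfolding has rank ≥ 3; CP rank is at least every unfolding rank, so rank(T) ≥ 3. (This is only a lower bound: in general the CP rank may exceed every unfolding rank, so we still need to exhibit 3 rank-1 terms summing to T.)
Upper bound: T is a sum of 3 rank-1 terms, T = [0, 1] ⊗ [2, -1] ⊗ [-4, 2, 2] + [1, 0] ⊗ [0, 1] ⊗ [-2, -1, 2] + [2, -1] ⊗ [1, 2] ⊗ [-2, -2, 0] (one valid choice — decompositions are not unique — normalised so each a, b is primitive with positive first nonzero entry; check it by expanding all entries), so rank(T) ≤ 3.
These bounds meet, so rank(T) = 3.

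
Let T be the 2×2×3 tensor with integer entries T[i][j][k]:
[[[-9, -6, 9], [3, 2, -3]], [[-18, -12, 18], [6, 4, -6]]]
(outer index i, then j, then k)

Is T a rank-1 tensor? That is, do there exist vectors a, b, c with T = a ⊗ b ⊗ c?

Yes

If T = a ⊗ b ⊗ c then every fibre of T is a multiple of the corresponding factor, so read the factors off the fibres through the nonzero entry T[0,0,0] = -9.
The mode-1 fibre T[:,0,0] = [-9, -18] gives a = [1, 2] (primitive direction); the mode-2 fibre T[0,:,0] = [-9, 3] gives b = [3, -1]; then c[k] = T[0,0,k] / (a[0]·b[0]) = [-9, -6, 9] / 3 = [-3, -2, 3].
Expanding [1, 2] ⊗ [3, -1] ⊗ [-3, -2, 3] reproduces all 12 entries of T, so T = [1, 2] ⊗ [3, -1] ⊗ [-3, -2, 3] and rank(T) ≤ 1.
Equivalently every frontal slice T[:,:,k] is c[k] times the rank-1 matrix [1, 2] ⊗ [3, -1]. So T has rank 1 (it is nonzero).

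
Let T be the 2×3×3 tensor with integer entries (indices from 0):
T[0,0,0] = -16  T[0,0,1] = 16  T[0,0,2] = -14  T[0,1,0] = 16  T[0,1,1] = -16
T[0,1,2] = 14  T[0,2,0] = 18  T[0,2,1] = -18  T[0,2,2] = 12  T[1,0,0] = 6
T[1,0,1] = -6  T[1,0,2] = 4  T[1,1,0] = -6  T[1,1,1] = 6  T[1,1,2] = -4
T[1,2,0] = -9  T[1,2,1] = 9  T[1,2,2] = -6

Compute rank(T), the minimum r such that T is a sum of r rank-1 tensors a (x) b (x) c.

Lower bound: in the mode-1 unfolding of T (rows indexed by i, columns by (j,k)) the 2×2 minor on rows i ∈ {0, 1}, columns (j,k) ∈ {(0,0), (0,2)} is det [[-16, -14], [6, 4]] = 20 ≠ 0, so that unfolding has rank ≥ 2 and hence rank(T) ≥ 2 (CP rank is at least every unfolding rank, though it can be larger).
Upper bound: with S_k = T[:,:,k], the two rank-1 terms a₁b₁ᵀ, a₂b₂ᵀ are the rank-1 members of the pencil x·S₀ + y·S₂.
The 2×2 minor of x·S₀ + y·S₂ on rows {0,1}, columns {0,2} is 36·x² + 78·xy + 36·y² = 6·(2·x + 3·y)(3·x + 2·y), vanishing at (x:y) = (3:-2) and (2:-3).
M₁ = 3·S₀ − 2·S₂ = [[-20, 20, 30], [10, -10, -15]] = (-5)·(2, -1)(2, -2, -3)ᵀ and M₂ = 2·S₀ − 3·S₂ = [[10, -10, 0], [0, 0, 0]] = 10·(1, 0)(1, -1, 0)ᵀ, so take a₁ = (2, -1), b₁ = (2, -2, -3), a₂ = (1, 0), b₂ = (1, -1, 0).
Each slice is an integer combination of E₁ = a₁b₁ᵀ and E₂ = a₂b₂ᵀ: S₀ = −3·E₁ − 4·E₂, S₁ = 3·E₁ + 4·E₂, S₂ = −2·E₁ − 6·E₂; reading off coefficients, c₁ = (-3, 3, -2) and c₂ = (-4, 4, -6).
Hence T = (2, -1) (x) (2, -2, -3) (x) (-3, 3, -2) + (1, 0) (x) (1, -1, 0) (x) (-4, 4, -6), so rank(T) ≤ 2.
These bounds meet, so rank(T) = 2.

2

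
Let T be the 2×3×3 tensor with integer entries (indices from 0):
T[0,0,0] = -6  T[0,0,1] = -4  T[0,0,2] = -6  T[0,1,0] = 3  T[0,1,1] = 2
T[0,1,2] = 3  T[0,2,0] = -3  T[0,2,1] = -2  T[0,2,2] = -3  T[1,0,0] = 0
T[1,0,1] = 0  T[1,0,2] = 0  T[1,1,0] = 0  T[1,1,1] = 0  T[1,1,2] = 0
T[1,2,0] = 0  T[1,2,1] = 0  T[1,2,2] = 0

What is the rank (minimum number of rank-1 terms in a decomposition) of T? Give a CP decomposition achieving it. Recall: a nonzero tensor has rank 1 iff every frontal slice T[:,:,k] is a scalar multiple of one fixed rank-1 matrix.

Lower bound: T ≠ 0 (e.g. T[0,0,0] = -6), so rank(T) ≥ 1.
Upper bound: if T = a ⊗ b ⊗ c then every fibre of T is a multiple of the corresponding factor, so read the factors off the fibres through the nonzero entry T[0,0,0] = -6.
The mode-1 fibre T[:,0,0] = [-6, 0] gives a = (1, 0) (primitive direction); the mode-2 fibre T[0,:,0] = [-6, 3, -3] gives b = (2, -1, 1); then c[k] = T[0,0,k] / (a[0]·b[0]) = [-6, -4, -6] / 2 = (-3, -2, -3).
Expanding (1, 0) ⊗ (2, -1, 1) ⊗ (-3, -2, -3) reproduces all 18 entries of T, so T = (1, 0) ⊗ (2, -1, 1) ⊗ (-3, -2, -3) and rank(T) ≤ 1.
These bounds meet, so rank(T) = 1.

rank(T) = 1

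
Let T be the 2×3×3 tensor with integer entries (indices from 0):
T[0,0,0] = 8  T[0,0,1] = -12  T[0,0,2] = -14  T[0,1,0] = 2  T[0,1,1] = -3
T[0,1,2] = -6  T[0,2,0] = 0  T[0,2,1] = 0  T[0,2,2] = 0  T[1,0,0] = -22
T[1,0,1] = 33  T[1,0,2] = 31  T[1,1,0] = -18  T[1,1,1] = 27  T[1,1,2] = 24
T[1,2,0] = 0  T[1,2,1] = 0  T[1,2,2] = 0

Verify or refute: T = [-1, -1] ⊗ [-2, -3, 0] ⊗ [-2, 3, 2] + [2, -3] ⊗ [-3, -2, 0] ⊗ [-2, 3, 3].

Reconstruct entrywise from the claimed factors. For example, T[1,1,2] = 24 and Σₗ aₗ[1]bₗ[1]cₗ[2] = (-1)·(-3)·(2) + (-3)·(-2)·(3) = 24; checking all 18 entries, every one matches. The claim holds.

Yes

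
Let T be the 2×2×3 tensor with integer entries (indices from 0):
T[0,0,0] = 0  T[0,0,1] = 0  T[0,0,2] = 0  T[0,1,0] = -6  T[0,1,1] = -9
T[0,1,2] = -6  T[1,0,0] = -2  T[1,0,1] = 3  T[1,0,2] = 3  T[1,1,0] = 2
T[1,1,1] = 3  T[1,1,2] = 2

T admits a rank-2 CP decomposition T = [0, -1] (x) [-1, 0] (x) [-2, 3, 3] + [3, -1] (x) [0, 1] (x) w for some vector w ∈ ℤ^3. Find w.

Subtract the known terms from T to get the rank-1 residual R = [3, -1] (x) [0, 1] (x) w, so R[i,j,k] = a[i]·b[j]·w[k]. Pick indices with nonzero a[0]·b[1] = (3)·(1) = 3. Only the fibre through (0,1,·) is needed: R[0,1,:] = T[0,1,:] − Σₗ aₗ[0]bₗ[1]cₗ = [-6, -9, -6] − (0)·(0)·[-2, 3, 3] = [-6, -9, -6]. Then w[k] = R[0,1,k] / 3 for each k, giving w = [-6, -9, -6] / 3 = [-2, -3, -2].

w = [-2, -3, -2]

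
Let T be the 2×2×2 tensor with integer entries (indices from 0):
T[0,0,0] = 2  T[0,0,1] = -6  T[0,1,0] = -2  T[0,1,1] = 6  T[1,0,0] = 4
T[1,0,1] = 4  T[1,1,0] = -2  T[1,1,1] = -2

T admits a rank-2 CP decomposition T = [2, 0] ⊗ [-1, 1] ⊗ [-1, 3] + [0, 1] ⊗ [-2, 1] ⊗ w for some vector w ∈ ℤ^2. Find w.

Subtract the known terms from T to get the rank-1 residual R = [0, 1] ⊗ [-2, 1] ⊗ w, so R[i,j,k] = a[i]·b[j]·w[k]. Pick indices with nonzero a[1]·b[0] = (1)·(-2) = -2. Only the fibre through (1,0,·) is needed: R[1,0,:] = T[1,0,:] − Σₗ aₗ[1]bₗ[0]cₗ = [4, 4] − (0)·(-1)·[-1, 3] = [4, 4]. Then w[k] = R[1,0,k] / -2 for each k, giving w = [4, 4] / -2 = [-2, -2].

w = [-2, -2]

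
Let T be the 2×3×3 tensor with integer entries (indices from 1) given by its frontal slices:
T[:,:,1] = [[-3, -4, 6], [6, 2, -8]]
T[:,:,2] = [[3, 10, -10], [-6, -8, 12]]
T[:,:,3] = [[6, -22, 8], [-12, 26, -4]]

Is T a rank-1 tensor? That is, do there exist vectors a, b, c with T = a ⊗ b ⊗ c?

The mode-1 unfolding of T (rows indexed by i, columns by (j,k) = (1,1), (1,2), (1,3), (2,1), (2,2), (2,3), (3,1), (3,2), (3,3)) is [[-3, 3, 6, -4, 10, -22, 6, -10, 8], [6, -6, -12, 2, -8, 26, -8, 12, -4]].
There the 2×2 minor on rows i ∈ {1, 2}, columns (j,k) ∈ {(1,1), (2,1)} is det [[-3, -4], [6, 2]] = 18 ≠ 0, so this unfolding has rank ≥ 2; CP rank is at least every unfolding rank, so rank(T) ≥ 2.
In particular rank(T) ≥ 2 > 1, so T is not rank-1.

No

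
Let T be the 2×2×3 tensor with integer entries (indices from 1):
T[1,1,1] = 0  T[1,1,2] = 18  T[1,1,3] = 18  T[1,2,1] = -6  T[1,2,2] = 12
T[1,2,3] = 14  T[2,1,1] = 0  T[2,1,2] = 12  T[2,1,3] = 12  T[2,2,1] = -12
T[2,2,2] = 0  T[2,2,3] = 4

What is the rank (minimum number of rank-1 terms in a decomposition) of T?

2

Lower bound: in the mode-1 unfolding of T (rows indexed by i, columns by (j,k)) the 2×2 minor on rows i ∈ {1, 2}, columns (j,k) ∈ {(1,2), (2,1)} is det [[18, -6], [12, -12]] = -144 ≠ 0, so that unfolding has rank ≥ 2 and hence rank(T) ≥ 2 (CP rank is at least every unfolding rank, though it can be larger).
Upper bound: with S_k = T[:,:,k], the two rank-1 terms a₁b₁ᵀ, a₂b₂ᵀ are the rank-1 members of the pencil x·S₁ + y·S₂.
det(x·S₁ + y·S₂) is −144·xy − 144·y² = (-144)·(y)(x + y), vanishing at (x:y) = (1:0) and (1:-1).
M₁ = S₁ = [[0, -6], [0, -12]] = (-6)·[1, 2][0, 1]ᵀ and M₂ = S₁ − S₂ = [[-18, -18], [-12, -12]] = (-6)·[3, 2][1, 1]ᵀ, so take a₁ = [1, 2], b₁ = [0, 1], a₂ = [3, 2], b₂ = [1, 1].
Each slice is an integer combination of E₁ = a₁b₁ᵀ and E₂ = a₂b₂ᵀ: S₁ = −6·E₁, S₂ = −6·E₁ + 6·E₂, S₃ = −4·E₁ + 6·E₂; reading off coefficients, c₁ = [-6, -6, -4] and c₂ = [0, 6, 6].
Hence T = [1, 2] ⊗ [0, 1] ⊗ [-6, -6, -4] + [3, 2] ⊗ [1, 1] ⊗ [0, 6, 6], so rank(T) ≤ 2.
These bounds meet, so rank(T) = 2.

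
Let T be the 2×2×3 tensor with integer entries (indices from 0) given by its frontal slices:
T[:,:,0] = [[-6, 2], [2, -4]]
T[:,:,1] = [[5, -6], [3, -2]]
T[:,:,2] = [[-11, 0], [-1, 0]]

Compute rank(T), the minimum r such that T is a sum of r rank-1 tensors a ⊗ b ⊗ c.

Lower bound: the mode-3 unfolding of T (rows indexed by k, columns by (i,j) = (0,0), (0,1), (1,0), (1,1)) is [[-6, 2, 2, -4], [5, -6, 3, -2], [-11, 0, -1, 0]].
There the 3×3 minor on rows k ∈ {0, 1, 2}, columns (i,j) ∈ {(0,0), (0,1), (1,0)} is det [[-6, 2, 2], [5, -6, 3], [-11, 0, -1]] = -224 ≠ 0, so this unfolding has rank ≥ 3; CP rank is at least every unfolding rank, so rank(T) ≥ 3. (Flattening ranks never certify an upper bound on CP rank; for that we must actually write T with 3 rank-1 terms.)
Upper bound: T is a sum of 3 rank-1 terms, T = [1, -1] ⊗ [1, -2] ⊗ [-2, 1, -1] + [1, 0] ⊗ [2, 1] ⊗ [-2, 0, -4] + [1, 1] ⊗ [1, -1] ⊗ [0, 4, -2] (one valid choice — decompositions are not unique — normalised so each a, b is primitive with positive first nonzero entry; check it by expanding all entries), so rank(T) ≤ 3.
These bounds meet, so rank(T) = 3.
Check entry T[1,0,2] = -1: (-1)·(1)·(-1) + (0)·(2)·(-4) + (1)·(1)·(-2) = -1.

3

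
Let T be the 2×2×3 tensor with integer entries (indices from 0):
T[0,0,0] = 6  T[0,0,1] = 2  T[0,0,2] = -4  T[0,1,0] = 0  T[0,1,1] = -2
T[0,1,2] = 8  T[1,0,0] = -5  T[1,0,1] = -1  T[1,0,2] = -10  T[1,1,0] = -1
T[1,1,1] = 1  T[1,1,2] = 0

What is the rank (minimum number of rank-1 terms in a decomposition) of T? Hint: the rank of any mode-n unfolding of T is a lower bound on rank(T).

Lower bound: in the mode-3 unfolding of T (rows indexed by k, columns by (i,j)) the 3×3 minor on rows k ∈ {0, 1, 2}, columns (i,j) ∈ {(0,0), (0,1), (1,0)} is det [[6, 0, -5], [2, -2, -1], [-4, 8, -10]] = 128 ≠ 0, so that unfolding has rank ≥ 3 and hence rank(T) ≥ 3 (CP rank is at least every unfolding rank, though it can be larger).
Upper bound: T is a sum of 3 rank-1 terms, T = [1, -1] ⊗ [2, 1] ⊗ [2, 0, 2] + [1, 2] ⊗ [2, -1] ⊗ [0, 0, -2] + [2, -1] ⊗ [1, -1] ⊗ [1, 1, -2] (one valid choice — decompositions are not unique — normalised so each a, b is primitive with positive first nonzero entry; check it by expanding all entries), so rank(T) ≤ 3.
These bounds meet, so rank(T) = 3.

3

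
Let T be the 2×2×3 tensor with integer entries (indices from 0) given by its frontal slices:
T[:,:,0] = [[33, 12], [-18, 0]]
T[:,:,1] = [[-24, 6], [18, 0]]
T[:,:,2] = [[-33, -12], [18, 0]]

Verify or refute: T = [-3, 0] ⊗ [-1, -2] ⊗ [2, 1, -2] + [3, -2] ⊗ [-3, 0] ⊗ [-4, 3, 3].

No

Reconstruct entry (0,0,0) from the claimed factors: Σₗ aₗ[0]bₗ[0]cₗ[0] = (-3)·(-1)·(2) + (3)·(-3)·(-4) = 42, but T[0,0,0] = 33. The claim is false.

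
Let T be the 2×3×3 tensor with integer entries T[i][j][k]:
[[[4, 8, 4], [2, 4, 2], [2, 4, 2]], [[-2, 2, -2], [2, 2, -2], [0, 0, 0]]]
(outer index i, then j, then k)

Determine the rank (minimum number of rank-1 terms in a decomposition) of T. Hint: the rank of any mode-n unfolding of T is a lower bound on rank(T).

3

Lower bound: the mode-3 unfolding of T (rows indexed by k, columns by (i,j) = (0,0), (0,1), (0,2), (1,0), (1,1), (1,2)) is [[4, 2, 2, -2, 2, 0], [8, 4, 4, 2, 2, 0], [4, 2, 2, -2, -2, 0]].
There the 3×3 minor on rows k ∈ {0, 1, 2}, columns (i,j) ∈ {(0,0), (1,0), (1,1)} is det [[4, -2, 2], [8, 2, 2], [4, -2, -2]] = -96 ≠ 0, so this unfolding has rank ≥ 3; CP rank is at least every unfolding rank, so rank(T) ≥ 3. (Unfolding ranks only ever bound the CP rank from below — rank(T) can be strictly larger than all of them — so the matching upper bound has to come from an explicit 3-term decomposition.)
Upper bound: T is a sum of 3 rank-1 terms, T = (0, 1) (x) (0, 1, 0) (x) (2, 2, -2) + (0, 1) (x) (1, 0, 0) (x) (-2, 2, -2) + (1, 0) (x) (2, 1, 1) (x) (2, 4, 2) (one valid choice — decompositions are not unique — normalised so each a, b is primitive with positive first nonzero entry; check it by expanding all entries), so rank(T) ≤ 3.
These bounds meet, so rank(T) = 3.
Check entry T[1,1,0] = 2: (1)·(1)·(2) + (1)·(0)·(-2) + (0)·(1)·(2) = 2.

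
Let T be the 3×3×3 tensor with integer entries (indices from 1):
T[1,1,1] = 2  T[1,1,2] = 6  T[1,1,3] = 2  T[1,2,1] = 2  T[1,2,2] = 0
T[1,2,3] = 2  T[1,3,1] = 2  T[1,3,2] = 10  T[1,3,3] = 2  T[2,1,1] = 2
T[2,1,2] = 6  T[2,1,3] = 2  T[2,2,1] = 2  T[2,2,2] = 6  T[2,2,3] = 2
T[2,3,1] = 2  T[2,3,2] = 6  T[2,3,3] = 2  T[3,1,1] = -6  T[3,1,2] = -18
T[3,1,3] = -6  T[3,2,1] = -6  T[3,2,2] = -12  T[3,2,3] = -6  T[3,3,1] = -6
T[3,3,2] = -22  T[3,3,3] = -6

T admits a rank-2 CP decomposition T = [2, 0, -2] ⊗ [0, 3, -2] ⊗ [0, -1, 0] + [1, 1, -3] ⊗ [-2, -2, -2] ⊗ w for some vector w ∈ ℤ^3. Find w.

Subtract the known terms from T to get the rank-1 residual R = [1, 1, -3] ⊗ [-2, -2, -2] ⊗ w, so R[i,j,k] = a[i]·b[j]·w[k]. Pick indices with nonzero a[1]·b[1] = (1)·(-2) = -2. Only the fibre through (1,1,·) is needed: R[1,1,:] = T[1,1,:] − Σₗ aₗ[1]bₗ[1]cₗ = [2, 6, 2] − (2)·(0)·[0, -1, 0] = [2, 6, 2]. Then w[k] = R[1,1,k] / -2 for each k, giving w = [2, 6, 2] / -2 = [-1, -3, -1].

w = [-1, -3, -1]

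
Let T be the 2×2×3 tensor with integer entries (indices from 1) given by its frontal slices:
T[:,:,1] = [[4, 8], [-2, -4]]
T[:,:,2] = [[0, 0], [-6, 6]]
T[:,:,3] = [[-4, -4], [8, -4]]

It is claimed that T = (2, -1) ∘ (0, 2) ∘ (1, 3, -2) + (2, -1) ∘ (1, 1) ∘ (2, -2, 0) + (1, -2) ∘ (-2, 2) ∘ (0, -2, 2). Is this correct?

No

Reconstruct entry (1,2,2) from the claimed factors: Σₗ aₗ[1]bₗ[2]cₗ[2] = (2)·(2)·(3) + (2)·(1)·(-2) + (1)·(2)·(-2) = 4, but T[1,2,2] = 0. The claim is false.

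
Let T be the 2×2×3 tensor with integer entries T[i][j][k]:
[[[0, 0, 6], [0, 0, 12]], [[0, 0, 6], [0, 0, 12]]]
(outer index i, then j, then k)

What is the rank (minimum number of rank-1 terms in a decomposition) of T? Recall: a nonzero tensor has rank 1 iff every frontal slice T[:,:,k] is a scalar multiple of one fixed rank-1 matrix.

1

Lower bound: T ≠ 0 (e.g. T[0,0,2] = 6), so rank(T) ≥ 1.
Upper bound: the mode-1 fibre T[:,0,2] = [6, 6] gives a = (1, 1) (primitive direction); the mode-2 fibre T[0,:,2] = [6, 12] gives b = (1, 2); then c[k] = T[0,0,k] / (a[0]·b[0]) = [0, 0, 6] / 1 = (0, 0, 6).
Expanding (1, 1) ∘ (1, 2) ∘ (0, 0, 6) reproduces all 12 entries of T, so T = (1, 1) ∘ (1, 2) ∘ (0, 0, 6) and rank(T) ≤ 1.
These bounds meet, so rank(T) = 1.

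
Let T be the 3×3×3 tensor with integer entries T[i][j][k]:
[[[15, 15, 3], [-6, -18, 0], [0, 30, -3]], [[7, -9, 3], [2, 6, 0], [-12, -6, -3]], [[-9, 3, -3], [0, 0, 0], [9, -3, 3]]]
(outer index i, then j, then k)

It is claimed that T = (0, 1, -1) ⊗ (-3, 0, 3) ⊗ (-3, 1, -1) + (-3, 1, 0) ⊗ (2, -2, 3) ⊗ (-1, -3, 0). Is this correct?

Reconstruct entry (0,0,0) from the claimed factors: Σₗ aₗ[0]bₗ[0]cₗ[0] = (0)·(-3)·(-3) + (-3)·(2)·(-1) = 6, but T[0,0,0] = 15. The claim is false.

No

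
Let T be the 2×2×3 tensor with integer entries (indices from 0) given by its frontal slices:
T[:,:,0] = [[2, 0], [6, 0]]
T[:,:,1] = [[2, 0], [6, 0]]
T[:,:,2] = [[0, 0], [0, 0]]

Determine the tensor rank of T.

Lower bound: T ≠ 0 (e.g. T[0,0,0] = 2), so rank(T) ≥ 1.
Upper bound: if T = a ⊗ b ⊗ c then every fibre of T is a multiple of the corresponding factor, so read the factors off the fibres through the nonzero entry T[0,0,0] = 2.
The mode-1 fibre T[:,0,0] = [2, 6] gives a = [1, 3] (primitive direction); the mode-2 fibre T[0,:,0] = [2, 0] gives b = [1, 0]; then c[k] = T[0,0,k] / (a[0]·b[0]) = [2, 2, 0] / 1 = [2, 2, 0].
Expanding [1, 3] ⊗ [1, 0] ⊗ [2, 2, 0] reproduces all 12 entries of T, so T = [1, 3] ⊗ [1, 0] ⊗ [2, 2, 0] and rank(T) ≤ 1.
These bounds meet, so rank(T) = 1.

1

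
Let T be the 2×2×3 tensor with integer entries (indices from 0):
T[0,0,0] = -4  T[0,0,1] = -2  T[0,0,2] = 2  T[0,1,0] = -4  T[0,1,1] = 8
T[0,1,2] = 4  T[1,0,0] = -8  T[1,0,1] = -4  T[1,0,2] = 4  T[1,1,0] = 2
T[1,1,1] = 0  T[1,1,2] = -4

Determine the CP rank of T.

3

Lower bound: in the mode-3 unfolding of T (rows indexed by k, columns by (i,j)) the 3×3 minor on rows k ∈ {0, 1, 2}, columns (i,j) ∈ {(0,0), (0,1), (1,1)} is det [[-4, -4, 2], [-2, 8, 0], [2, 4, -4]] = 112 ≠ 0, so that unfolding has rank ≥ 3 and hence rank(T) ≥ 3 (CP rank is at least every unfolding rank, though it can be larger).
Upper bound: T is a sum of 3 rank-1 terms, T = [0, 1] ⊗ [0, 1] ⊗ [0, 4, -2] + [1, 2] ⊗ [1, 0] ⊗ [-4, -2, 2] + [2, -1] ⊗ [0, 1] ⊗ [-2, 4, 2] (written with every a and b primitive with positive leading entry and the scale carried by c; CP decompositions are not unique, and this one is verified by expanding entrywise), so rank(T) ≤ 3.
These bounds meet, so rank(T) = 3.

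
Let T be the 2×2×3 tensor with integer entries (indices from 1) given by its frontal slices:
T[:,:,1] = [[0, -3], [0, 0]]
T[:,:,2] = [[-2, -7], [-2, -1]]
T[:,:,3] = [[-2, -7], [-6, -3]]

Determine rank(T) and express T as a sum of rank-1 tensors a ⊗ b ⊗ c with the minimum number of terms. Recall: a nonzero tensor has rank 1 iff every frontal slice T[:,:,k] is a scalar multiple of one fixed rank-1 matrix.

Lower bound: the mode-3 unfolding of T (rows indexed by k, columns by (i,j) = (1,1), (1,2), (2,1), (2,2)) is [[0, -3, 0, 0], [-2, -7, -2, -1], [-2, -7, -6, -3]].
There the 3×3 minor on rows k ∈ {1, 2, 3}, columns (i,j) ∈ {(1,1), (1,2), (2,1)} is det [[0, -3, 0], [-2, -7, -2], [-2, -7, -6]] = 24 ≠ 0, so this unfolding has rank ≥ 3; CP rank is at least every unfolding rank, so rank(T) ≥ 3. (Unfolding ranks only ever bound the CP rank from below — rank(T) can be strictly larger than all of them — so the matching upper bound has to come from an explicit 3-term decomposition.)
Upper bound: T is a sum of 3 rank-1 terms, T = (1, -2) ⊗ (2, 1) ⊗ (-1, 0, 2) + (1, -1) ⊗ (2, 1) ⊗ (2, 1, -1) + (1, 0) ⊗ (1, 2) ⊗ (-2, -4, -4) (one valid choice — decompositions are not unique — normalised so each a, b is primitive with positive first nonzero entry; check it by expanding all entries), so rank(T) ≤ 3.
These bounds meet, so rank(T) = 3.

rank(T) = 3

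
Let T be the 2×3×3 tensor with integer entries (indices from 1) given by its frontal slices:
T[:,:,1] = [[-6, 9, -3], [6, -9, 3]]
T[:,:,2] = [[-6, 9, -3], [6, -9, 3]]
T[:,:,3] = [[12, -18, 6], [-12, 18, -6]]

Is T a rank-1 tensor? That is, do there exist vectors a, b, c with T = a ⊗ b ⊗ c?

Yes

The mode-1 fibre T[:,1,1] = [-6, 6] gives a = [1, -1] (primitive direction); the mode-2 fibre T[1,:,1] = [-6, 9, -3] gives b = [2, -3, 1]; then c[k] = T[1,1,k] / (a[1]·b[1]) = [-6, -6, 12] / 2 = [-3, -3, 6].
Expanding [1, -1] ⊗ [2, -3, 1] ⊗ [-3, -3, 6] reproduces all 18 entries of T, so T = [1, -1] ⊗ [2, -3, 1] ⊗ [-3, -3, 6] and rank(T) ≤ 1.
Equivalently every frontal slice T[:,:,k] is c[k] times the rank-1 matrix [1, -1] ⊗ [2, -3, 1]. So T has rank 1 (it is nonzero).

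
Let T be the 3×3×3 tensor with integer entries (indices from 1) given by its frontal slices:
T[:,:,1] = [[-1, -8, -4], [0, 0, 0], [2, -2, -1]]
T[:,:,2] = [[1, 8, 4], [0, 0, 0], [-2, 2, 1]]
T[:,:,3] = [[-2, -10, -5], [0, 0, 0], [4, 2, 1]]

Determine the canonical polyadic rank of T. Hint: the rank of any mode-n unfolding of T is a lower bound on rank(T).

2

Lower bound: the mode-3 unfolding of T (rows indexed by k, columns by (i,j) = (1,1), (1,2), (1,3), (2,1), (2,2), (2,3), (3,1), (3,2), (3,3)) is [[-1, -8, -4, 0, 0, 0, 2, -2, -1], [1, 8, 4, 0, 0, 0, -2, 2, 1], [-2, -10, -5, 0, 0, 0, 4, 2, 1]].
There the 2×2 minor on rows k ∈ {1, 3}, columns (i,j) ∈ {(1,1), (1,2)} is det [[-1, -8], [-2, -10]] = -6 ≠ 0, so this unfolding has rank ≥ 2; CP rank is at least every unfolding rank, so rank(T) ≥ 2. (This is only a lower bound: in general the CP rank may exceed every unfolding rank, so we still need to exhibit 2 rank-1 terms summing to T.)
Upper bound — finding two terms. Write S_k = T[:,:,k] for the frontal slices: S₁ = [[-1, -8, -4], [0, 0, 0], [2, -2, -1]], S₂ = [[1, 8, 4], [0, 0, 0], [-2, 2, 1]], S₃ = [[-2, -10, -5], [0, 0, 0], [4, 2, 1]].
If T = a₁ ∘ b₁ ∘ c₁ + a₂ ∘ b₂ ∘ c₂ then each S_k = c₁[k]·a₁b₁ᵀ + c₂[k]·a₂b₂ᵀ. S₁ and S₃ are linearly independent, so a₁b₁ᵀ and a₂b₂ᵀ must span the same plane of matrices: they are the rank-1 matrices of the form x·S₁ + y·S₃.
The 2×2 minor of x·S₁ + y·S₃ on rows {1,3}, columns {1,2} is 18·x² + 54·xy + 36·y² = 18·(x + 2·y)(x + y), vanishing at (x:y) = (2:-1) and (1:-1).
M₁ = 2·S₁ − S₃ = [[0, -6, -3], [0, 0, 0], [0, -6, -3]] = (-3)·(1, 0, 1)(0, 2, 1)ᵀ and M₂ = S₁ − S₃ = [[1, 2, 1], [0, 0, 0], [-2, -4, -2]] = (1, 0, -2)(1, 2, 1)ᵀ, so take a₁ = (1, 0, 1), b₁ = (0, 2, 1), a₂ = (1, 0, -2), b₂ = (1, 2, 1).
Each slice is an integer combination of E₁ = a₁b₁ᵀ and E₂ = a₂b₂ᵀ: S₁ = −3·E₁ − E₂, S₂ = 3·E₁ + E₂, S₃ = −3·E₁ − 2·E₂; reading off coefficients, c₁ = (-3, 3, -3) and c₂ = (-1, 1, -2).
Hence T = (1, 0, 1) ∘ (0, 2, 1) ∘ (-3, 3, -3) + (1, 0, -2) ∘ (1, 2, 1) ∘ (-1, 1, -2), so rank(T) ≤ 2.
These bounds meet, so rank(T) = 2.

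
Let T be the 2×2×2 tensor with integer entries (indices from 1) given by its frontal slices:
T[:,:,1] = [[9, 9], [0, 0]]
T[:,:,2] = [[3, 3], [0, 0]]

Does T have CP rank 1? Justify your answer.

The mode-1 fibre T[:,1,1] = [9, 0] gives a = [1, 0] (primitive direction); the mode-2 fibre T[1,:,1] = [9, 9] gives b = [1, 1]; then c[k] = T[1,1,k] / (a[1]·b[1]) = [9, 3] / 1 = [9, 3].
Expanding [1, 0] ⊗ [1, 1] ⊗ [9, 3] reproduces all 8 entries of T, so T = [1, 0] ⊗ [1, 1] ⊗ [9, 3] and rank(T) ≤ 1.
Equivalently every frontal slice T[:,:,k] is c[k] times the rank-1 matrix [1, 0] ⊗ [1, 1]. So T has rank 1 (it is nonzero).

Yes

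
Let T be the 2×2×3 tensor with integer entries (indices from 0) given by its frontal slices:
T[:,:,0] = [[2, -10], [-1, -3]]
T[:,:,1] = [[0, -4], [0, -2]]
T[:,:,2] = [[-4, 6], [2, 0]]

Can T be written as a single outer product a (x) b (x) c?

No

The mode-3 unfolding of T (rows indexed by k, columns by (i,j) = (0,0), (0,1), (1,0), (1,1)) is [[2, -10, -1, -3], [0, -4, 0, -2], [-4, 6, 2, 0]].
There the 3×3 minor on rows k ∈ {0, 1, 2}, columns (i,j) ∈ {(0,0), (0,1), (1,1)} is det [[2, -10, -3], [0, -4, -2], [-4, 6, 0]] = -8 ≠ 0, so this unfolding has rank ≥ 3; CP rank is at least every unfolding rank, so rank(T) ≥ 3.
In particular rank(T) ≥ 3 > 1, so T is not rank-1.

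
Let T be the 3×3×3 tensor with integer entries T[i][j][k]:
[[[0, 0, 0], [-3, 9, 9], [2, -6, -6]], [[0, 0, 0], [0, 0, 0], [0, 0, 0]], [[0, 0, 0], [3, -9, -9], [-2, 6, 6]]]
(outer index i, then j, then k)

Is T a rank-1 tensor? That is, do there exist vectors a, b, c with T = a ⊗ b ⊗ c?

If T = a ⊗ b ⊗ c then every fibre of T is a multiple of the corresponding factor, so read the factors off the fibres through the nonzero entry T[0,1,0] = -3.
The mode-1 fibre T[:,1,0] = [-3, 0, 3] gives a = [1, 0, -1] (primitive direction); the mode-2 fibre T[0,:,0] = [0, -3, 2] gives b = [0, 3, -2]; then c[k] = T[0,1,k] / (a[0]·b[1]) = [-3, 9, 9] / 3 = [-1, 3, 3].
Expanding [1, 0, -1] ⊗ [0, 3, -2] ⊗ [-1, 3, 3] reproduces all 27 entries of T, so T = [1, 0, -1] ⊗ [0, 3, -2] ⊗ [-1, 3, 3] and rank(T) ≤ 1.
Equivalently every frontal slice T[:,:,k] is c[k] times the rank-1 matrix [1, 0, -1] ⊗ [0, 3, -2]. So T has rank 1 (it is nonzero).

Yes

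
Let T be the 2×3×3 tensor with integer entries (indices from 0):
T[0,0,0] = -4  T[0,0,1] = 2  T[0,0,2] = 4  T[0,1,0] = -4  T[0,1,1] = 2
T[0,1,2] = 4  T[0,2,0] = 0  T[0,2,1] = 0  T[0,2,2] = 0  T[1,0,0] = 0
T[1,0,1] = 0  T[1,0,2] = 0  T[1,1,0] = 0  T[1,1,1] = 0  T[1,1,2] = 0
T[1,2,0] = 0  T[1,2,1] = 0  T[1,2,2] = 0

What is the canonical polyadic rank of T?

Lower bound: T ≠ 0 (e.g. T[0,0,0] = -4), so rank(T) ≥ 1.
Upper bound: if T = a ⊗ b ⊗ c then every fibre of T is a multiple of the corresponding factor, so read the factors off the fibres through the nonzero entry T[0,0,0] = -4.
The mode-1 fibre T[:,0,0] = [-4, 0] gives a = [1, 0] (primitive direction); the mode-2 fibre T[0,:,0] = [-4, -4, 0] gives b = [1, 1, 0]; then c[k] = T[0,0,k] / (a[0]·b[0]) = [-4, 2, 4] / 1 = [-4, 2, 4].
Expanding [1, 0] ⊗ [1, 1, 0] ⊗ [-4, 2, 4] reproduces all 18 entries of T, so T = [1, 0] ⊗ [1, 1, 0] ⊗ [-4, 2, 4] and rank(T) ≤ 1.
These bounds meet, so rank(T) = 1.

1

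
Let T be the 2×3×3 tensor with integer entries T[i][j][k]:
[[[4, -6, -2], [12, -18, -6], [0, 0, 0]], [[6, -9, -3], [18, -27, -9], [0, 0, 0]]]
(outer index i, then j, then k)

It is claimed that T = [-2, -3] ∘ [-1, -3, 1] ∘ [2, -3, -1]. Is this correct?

Reconstruct entry (0,2,0) from the claimed factors: Σₗ aₗ[0]bₗ[2]cₗ[0] = (-2)·(1)·(2) = -4, but T[0,2,0] = 0. The claim is false.

No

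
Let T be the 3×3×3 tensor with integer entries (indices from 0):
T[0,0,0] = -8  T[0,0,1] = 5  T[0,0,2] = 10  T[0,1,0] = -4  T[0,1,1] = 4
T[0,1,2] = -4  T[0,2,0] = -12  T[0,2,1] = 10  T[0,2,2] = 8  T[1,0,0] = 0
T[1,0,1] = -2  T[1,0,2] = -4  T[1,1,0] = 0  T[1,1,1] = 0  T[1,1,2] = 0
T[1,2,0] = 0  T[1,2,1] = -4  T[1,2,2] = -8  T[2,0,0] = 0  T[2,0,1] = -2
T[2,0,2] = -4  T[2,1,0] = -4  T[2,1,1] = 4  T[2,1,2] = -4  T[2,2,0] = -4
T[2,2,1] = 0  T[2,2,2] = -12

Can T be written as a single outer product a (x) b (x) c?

The mode-1 unfolding of T (rows indexed by i, columns by (j,k) = (0,0), (0,1), (0,2), (1,0), (1,1), (1,2), (2,0), (2,1), (2,2)) is [[-8, 5, 10, -4, 4, -4, -12, 10, 8], [0, -2, -4, 0, 0, 0, 0, -4, -8], [0, -2, -4, -4, 4, -4, -4, 0, -12]].
There the 3×3 minor on rows i ∈ {0, 1, 2}, columns (j,k) ∈ {(0,0), (0,1), (1,0)} is det [[-8, 5, -4], [0, -2, 0], [0, -2, -4]] = -64 ≠ 0, so this unfolding has rank ≥ 3; CP rank is at least every unfolding rank, so rank(T) ≥ 3.
In particular rank(T) ≥ 3 > 1, so T is not rank-1.

No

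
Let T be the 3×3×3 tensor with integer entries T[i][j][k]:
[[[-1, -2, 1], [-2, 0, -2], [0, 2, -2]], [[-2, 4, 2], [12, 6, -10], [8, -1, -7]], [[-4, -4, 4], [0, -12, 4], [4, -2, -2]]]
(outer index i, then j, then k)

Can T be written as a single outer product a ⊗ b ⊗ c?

The mode-3 unfolding of T (rows indexed by k, columns by (i,j) = (0,0), (0,1), (0,2), (1,0), (1,1), (1,2), (2,0), (2,1), (2,2)) is [[-1, -2, 0, -2, 12, 8, -4, 0, 4], [-2, 0, 2, 4, 6, -1, -4, -12, -2], [1, -2, -2, 2, -10, -7, 4, 4, -2]].
There the 3×3 minor on rows k ∈ {0, 1, 2}, columns (i,j) ∈ {(0,0), (0,1), (1,0)} is det [[-1, -2, -2], [-2, 0, 4], [1, -2, 2]] = -32 ≠ 0, so this unfolding has rank ≥ 3; CP rank is at least every unfolding rank, so rank(T) ≥ 3.
In particular rank(T) ≥ 3 > 1, so T is not rank-1.

No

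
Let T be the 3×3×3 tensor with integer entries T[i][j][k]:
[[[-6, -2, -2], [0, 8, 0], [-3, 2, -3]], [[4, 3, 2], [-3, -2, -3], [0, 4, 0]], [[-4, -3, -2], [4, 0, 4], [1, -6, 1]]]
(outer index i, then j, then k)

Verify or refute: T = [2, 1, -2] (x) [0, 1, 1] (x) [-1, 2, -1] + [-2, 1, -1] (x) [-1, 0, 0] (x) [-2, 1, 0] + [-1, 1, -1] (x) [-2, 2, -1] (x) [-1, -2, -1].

Yes

Reconstruct entrywise from the claimed factors. For example, T[1,2,0] = 0 and Σₗ aₗ[1]bₗ[2]cₗ[0] = (1)·(1)·(-1) + (1)·(0)·(-2) + (1)·(-1)·(-1) = 0; checking all 27 entries, every one matches. The claim holds.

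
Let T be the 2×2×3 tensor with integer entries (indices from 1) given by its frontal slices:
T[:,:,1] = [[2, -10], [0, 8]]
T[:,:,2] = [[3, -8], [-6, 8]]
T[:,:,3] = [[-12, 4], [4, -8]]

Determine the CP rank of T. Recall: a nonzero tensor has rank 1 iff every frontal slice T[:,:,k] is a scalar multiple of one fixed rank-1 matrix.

Lower bound: the mode-3 unfolding of T (rows indexed by k, columns by (i,j) = (1,1), (1,2), (2,1), (2,2)) is [[2, -10, 0, 8], [3, -8, -6, 8], [-12, 4, 4, -8]].
There the 3×3 minor on rows k ∈ {1, 2, 3}, columns (i,j) ∈ {(1,1), (1,2), (2,1)} is det [[2, -10, 0], [3, -8, -6], [-12, 4, 4]] = -616 ≠ 0, so this unfolding has rank ≥ 3; CP rank is at least every unfolding rank, so rank(T) ≥ 3. (Unfolding ranks only ever bound the CP rank from below — rank(T) can be strictly larger than all of them — so the matching upper bound has to come from an explicit 3-term decomposition.)
Upper bound: T is a sum of 3 rank-1 terms, T = [1, -1] ∘ [1, -2] ∘ [4, 4, -4] + [1, 0] ∘ [2, 1] ∘ [-2, 0, -4] + [1, 2] ∘ [1, 0] ∘ [2, -1, 0] (written with every a and b primitive with positive leading entry and the scale carried by c; CP decompositions are not unique, and this one is verified by expanding entrywise), so rank(T) ≤ 3.
These bounds meet, so rank(T) = 3.

3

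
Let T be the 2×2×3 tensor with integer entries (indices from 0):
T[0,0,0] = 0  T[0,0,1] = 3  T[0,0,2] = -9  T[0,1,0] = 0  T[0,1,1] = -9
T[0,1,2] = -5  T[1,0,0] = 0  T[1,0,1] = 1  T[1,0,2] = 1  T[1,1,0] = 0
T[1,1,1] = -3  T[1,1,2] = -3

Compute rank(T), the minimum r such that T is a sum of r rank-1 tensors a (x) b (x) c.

Lower bound: in the mode-3 unfolding of T (rows indexed by k, columns by (i,j)) the 2×2 minor on rows k ∈ {1, 2}, columns (i,j) ∈ {(0,0), (0,1)} is det [[3, -9], [-9, -5]] = -96 ≠ 0, so that unfolding has rank ≥ 2 and hence rank(T) ≥ 2 (CP rank is at least every unfolding rank, though it can be larger).
Upper bound: with S_k = T[:,:,k], the two rank-1 terms a₁b₁ᵀ, a₂b₂ᵀ are the rank-1 members of the pencil x·S₁ + y·S₂.
det(x·S₁ + y·S₂) is 32·xy + 32·y² = 32·(y)(x + y), vanishing at (x:y) = (1:0) and (1:-1).
M₁ = S₁ = [[3, -9], [1, -3]] = (3, 1)(1, -3)ᵀ and M₂ = S₁ − S₂ = [[12, -4], [0, 0]] = 4·(1, 0)(3, -1)ᵀ, so take a₁ = (3, 1), b₁ = (1, -3), a₂ = (1, 0), b₂ = (3, -1).
Each slice is an integer combination of E₁ = a₁b₁ᵀ and E₂ = a₂b₂ᵀ: S₀ = 0, S₁ = E₁, S₂ = E₁ − 4·E₂; reading off coefficients, c₁ = (0, 1, 1) and c₂ = (0, 0, -4).
Hence T = (3, 1) (x) (1, -3) (x) (0, 1, 1) + (1, 0) (x) (3, -1) (x) (0, 0, -4), so rank(T) ≤ 2.
These bounds meet, so rank(T) = 2.

2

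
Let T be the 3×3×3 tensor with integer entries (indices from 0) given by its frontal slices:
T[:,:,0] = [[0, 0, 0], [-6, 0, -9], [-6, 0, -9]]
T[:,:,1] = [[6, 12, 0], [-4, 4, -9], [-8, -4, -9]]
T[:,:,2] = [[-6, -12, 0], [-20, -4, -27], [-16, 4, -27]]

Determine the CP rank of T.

2

Lower bound: the mode-2 unfolding of T (rows indexed by j, columns by (i,k) = (0,0), (0,1), (0,2), (1,0), (1,1), (1,2), (2,0), (2,1), (2,2)) is [[0, 6, -6, -6, -4, -20, -6, -8, -16], [0, 12, -12, 0, 4, -4, 0, -4, 4], [0, 0, 0, -9, -9, -27, -9, -9, -27]].
There the 2×2 minor on rows j ∈ {0, 1}, columns (i,k) ∈ {(0,1), (1,0)} is det [[6, -6], [12, 0]] = 72 ≠ 0, so this unfolding has rank ≥ 2; CP rank is at least every unfolding rank, so rank(T) ≥ 2. (Unfolding ranks only ever bound the CP rank from below — rank(T) can be strictly larger than all of them — so the matching upper bound has to come from an explicit 2-term decomposition.)
Upper bound — finding two terms. Write S_k = T[:,:,k] for the frontal slices: S₀ = [[0, 0, 0], [-6, 0, -9], [-6, 0, -9]], S₁ = [[6, 12, 0], [-4, 4, -9], [-8, -4, -9]], S₂ = [[-6, -12, 0], [-20, -4, -27], [-16, 4, -27]].
If T = a₁ ⊗ b₁ ⊗ c₁ + a₂ ⊗ b₂ ⊗ c₂ then each S_k = c₁[k]·a₁b₁ᵀ + c₂[k]·a₂b₂ᵀ. S₀ and S₁ are linearly independent, so a₁b₁ᵀ and a₂b₂ᵀ must span the same plane of matrices: they are the rank-1 matrices of the form x·S₀ + y·S₁.
The 2×2 minor of x·S₀ + y·S₁ on rows {0,1}, columns {0,1} is 72·xy + 72·y² = 72·(y)(x + y), vanishing at (x:y) = (1:0) and (1:-1).
M₁ = S₀ = [[0, 0, 0], [-6, 0, -9], [-6, 0, -9]] = (-3)·[0, 1, 1][2, 0, 3]ᵀ and M₂ = S₀ − S₁ = [[-6, -12, 0], [-2, -4, 0], [2, 4, 0]] = (-2)·[3, 1, -1][1, 2, 0]ᵀ, so take a₁ = [0, 1, 1], b₁ = [2, 0, 3], a₂ = [3, 1, -1], b₂ = [1, 2, 0].
Each slice is an integer combination of E₁ = a₁b₁ᵀ and E₂ = a₂b₂ᵀ: S₀ = −3·E₁, S₁ = −3·E₁ + 2·E₂, S₂ = −9·E₁ − 2·E₂; reading off coefficients, c₁ = [-3, -3, -9] and c₂ = [0, 2, -2].
Hence T = [0, 1, 1] ⊗ [2, 0, 3] ⊗ [-3, -3, -9] + [3, 1, -1] ⊗ [1, 2, 0] ⊗ [0, 2, -2], so rank(T) ≤ 2.
These bounds meet, so rank(T) = 2.
Check entry T[0,1,2] = -12: (0)·(0)·(-9) + (3)·(2)·(-2) = -12.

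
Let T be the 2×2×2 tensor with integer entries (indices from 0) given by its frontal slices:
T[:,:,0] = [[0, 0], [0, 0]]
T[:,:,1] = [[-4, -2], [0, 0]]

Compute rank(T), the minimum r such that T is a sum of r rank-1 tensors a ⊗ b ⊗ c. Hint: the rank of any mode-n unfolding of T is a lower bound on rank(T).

Lower bound: T ≠ 0 (e.g. T[0,0,1] = -4), so rank(T) ≥ 1.
Upper bound: if T = a ⊗ b ⊗ c then every fibre of T is a multiple of the corresponding factor, so read the factors off the fibres through the nonzero entry T[0,0,1] = -4.
The mode-1 fibre T[:,0,1] = [-4, 0] gives a = [1, 0] (primitive direction); the mode-2 fibre T[0,:,1] = [-4, -2] gives b = [2, 1]; then c[k] = T[0,0,k] / (a[0]·b[0]) = [0, -4] / 2 = [0, -2].
Expanding [1, 0] ⊗ [2, 1] ⊗ [0, -2] reproduces all 8 entries of T, so T = [1, 0] ⊗ [2, 1] ⊗ [0, -2] and rank(T) ≤ 1.
These bounds meet, so rank(T) = 1.

1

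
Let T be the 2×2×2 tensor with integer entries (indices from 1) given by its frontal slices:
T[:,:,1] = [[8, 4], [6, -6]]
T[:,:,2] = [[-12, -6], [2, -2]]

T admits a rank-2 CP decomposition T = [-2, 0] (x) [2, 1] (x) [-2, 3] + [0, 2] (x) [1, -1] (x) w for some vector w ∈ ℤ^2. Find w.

Subtract the known terms from T to get the rank-1 residual R = [0, 2] (x) [1, -1] (x) w, so R[i,j,k] = a[i]·b[j]·w[k]. Pick indices with nonzero a[2]·b[1] = (2)·(1) = 2. Only the fibre through (2,1,·) is needed: R[2,1,:] = T[2,1,:] − Σₗ aₗ[2]bₗ[1]cₗ = [6, 2] − (0)·(2)·[-2, 3] = [6, 2]. Then w[k] = R[2,1,k] / 2 for each k, giving w = [6, 2] / 2 = [3, 1].

w = [3, 1]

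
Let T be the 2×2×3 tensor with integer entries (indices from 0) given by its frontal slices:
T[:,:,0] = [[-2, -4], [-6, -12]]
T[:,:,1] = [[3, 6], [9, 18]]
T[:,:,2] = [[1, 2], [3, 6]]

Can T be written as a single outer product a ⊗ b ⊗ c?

Yes

The mode-1 fibre T[:,0,0] = [-2, -6] gives a = [1, 3] (primitive direction); the mode-2 fibre T[0,:,0] = [-2, -4] gives b = [1, 2]; then c[k] = T[0,0,k] / (a[0]·b[0]) = [-2, 3, 1] / 1 = [-2, 3, 1].
Expanding [1, 3] ⊗ [1, 2] ⊗ [-2, 3, 1] reproduces all 12 entries of T, so T = [1, 3] ⊗ [1, 2] ⊗ [-2, 3, 1] and rank(T) ≤ 1.
Equivalently every frontal slice T[:,:,k] is c[k] times the rank-1 matrix [1, 3] ⊗ [1, 2]. So T has rank 1 (it is nonzero).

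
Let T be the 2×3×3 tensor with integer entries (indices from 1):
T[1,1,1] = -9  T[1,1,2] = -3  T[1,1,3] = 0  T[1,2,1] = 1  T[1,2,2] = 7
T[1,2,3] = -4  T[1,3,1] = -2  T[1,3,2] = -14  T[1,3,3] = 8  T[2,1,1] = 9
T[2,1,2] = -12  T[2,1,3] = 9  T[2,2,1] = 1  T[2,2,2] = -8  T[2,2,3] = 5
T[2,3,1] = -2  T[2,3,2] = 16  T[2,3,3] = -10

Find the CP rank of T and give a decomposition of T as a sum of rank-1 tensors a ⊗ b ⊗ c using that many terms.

Lower bound: in the mode-3 unfolding of T (rows indexed by k, columns by (i,j)) the 2×2 minor on rows k ∈ {1, 2}, columns (i,j) ∈ {(1,1), (1,2)} is det [[-9, 1], [-3, 7]] = -60 ≠ 0, so that unfolding has rank ≥ 2 and hence rank(T) ≥ 2 (CP rank is at least every unfolding rank, though it can be larger).
Upper bound: with S_k = T[:,:,k], the two rank-1 terms a₁b₁ᵀ, a₂b₂ᵀ are the rank-1 members of the pencil x·S₁ + y·S₂.
The 2×2 minor of x·S₁ + y·S₂ on rows {1,2}, columns {1,2} is −18·x² + 18·xy + 108·y² = (-18)·(x − 3·y)(x + 2·y), vanishing at (x:y) = (3:1) and (2:-1).
M₁ = 3·S₁ + S₂ = [[-30, 10, -20], [15, -5, 10]] = (-5)·[2, -1][3, -1, 2]ᵀ and M₂ = 2·S₁ − S₂ = [[-15, -5, 10], [30, 10, -20]] = (-5)·[1, -2][3, 1, -2]ᵀ, so take a₁ = [2, -1], b₁ = [3, -1, 2], a₂ = [1, -2], b₂ = [3, 1, -2].
Each slice is an integer combination of E₁ = a₁b₁ᵀ and E₂ = a₂b₂ᵀ: S₁ = −E₁ − E₂, S₂ = −2·E₁ + 3·E₂, S₃ = E₁ − 2·E₂; reading off coefficients, c₁ = [-1, -2, 1] and c₂ = [-1, 3, -2].
Hence T = [2, -1] ⊗ [3, -1, 2] ⊗ [-1, -2, 1] + [1, -2] ⊗ [3, 1, -2] ⊗ [-1, 3, -2], so rank(T) ≤ 2.
These bounds meet, so rank(T) = 2.

rank(T) = 2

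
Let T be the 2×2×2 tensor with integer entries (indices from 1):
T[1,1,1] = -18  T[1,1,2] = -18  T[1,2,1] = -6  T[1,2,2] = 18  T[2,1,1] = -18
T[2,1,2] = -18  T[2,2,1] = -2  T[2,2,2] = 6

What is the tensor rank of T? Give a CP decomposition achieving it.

rank(T) = 2

Lower bound: the mode-1 unfolding of T (rows indexed by i, columns by (j,k) = (1,1), (1,2), (2,1), (2,2)) is [[-18, -18, -6, 18], [-18, -18, -2, 6]].
There the 2×2 minor on rows i ∈ {1, 2}, columns (j,k) ∈ {(1,1), (2,1)} is det [[-18, -6], [-18, -2]] = -72 ≠ 0, so this unfolding has rank ≥ 2; CP rank is at least every unfolding rank, so rank(T) ≥ 2. (Unfolding ranks only ever bound the CP rank from below — rank(T) can be strictly larger than all of them — so the matching upper bound has to come from an explicit 2-term decomposition.)
Upper bound — finding two terms. Write S_k = T[:,:,k] for the frontal slices: S₁ = [[-18, -6], [-18, -2]], S₂ = [[-18, 18], [-18, 6]].
If T = a₁ ⊗ b₁ ⊗ c₁ + a₂ ⊗ b₂ ⊗ c₂ then each S_k = c₁[k]·a₁b₁ᵀ + c₂[k]·a₂b₂ᵀ. S₁ and S₂ are linearly independent, so a₁b₁ᵀ and a₂b₂ᵀ must span the same plane of matrices: they are the rank-1 matrices of the form x·S₁ + y·S₂.
det(x·S₁ + y·S₂) is −72·x² + 144·xy + 216·y² = (-72)·(x − 3·y)(x + y), vanishing at (x:y) = (3:1) and (1:-1).
M₁ = 3·S₁ + S₂ = [[-72, 0], [-72, 0]] = (-72)·[1, 1][1, 0]ᵀ and M₂ = S₁ − S₂ = [[0, -24], [0, -8]] = (-8)·[3, 1][0, 1]ᵀ, so take a₁ = [1, 1], b₁ = [1, 0], a₂ = [3, 1], b₂ = [0, 1].
Each slice is an integer combination of E₁ = a₁b₁ᵀ and E₂ = a₂b₂ᵀ: S₁ = −18·E₁ − 2·E₂, S₂ = −18·E₁ + 6·E₂; reading off coefficients, c₁ = [-18, -18] and c₂ = [-2, 6].
Hence T = [1, 1] ⊗ [1, 0] ⊗ [-18, -18] + [3, 1] ⊗ [0, 1] ⊗ [-2, 6], so rank(T) ≤ 2.
These bounds meet, so rank(T) = 2.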